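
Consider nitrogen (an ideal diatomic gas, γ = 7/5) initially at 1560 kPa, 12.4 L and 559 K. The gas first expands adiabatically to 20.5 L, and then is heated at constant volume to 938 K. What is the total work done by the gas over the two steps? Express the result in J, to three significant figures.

Step 1 (adiabatic): W = (P₁V₁ − P₂V₂)/(γ−1) = (19344 − 15820)/0.4 = 8809 J.
Step 2 (isochoric): W = 0 (constant volume).
W_total = 8809 + 0 = 8809 J.

W_total ≈ 8810 J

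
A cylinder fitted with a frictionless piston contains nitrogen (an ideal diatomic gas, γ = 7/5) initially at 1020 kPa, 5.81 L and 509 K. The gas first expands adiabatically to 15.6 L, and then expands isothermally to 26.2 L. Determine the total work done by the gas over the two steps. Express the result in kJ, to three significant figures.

W_total ≈ 6.91 kJ

Step 1 (adiabatic): W = (P₁V₁ − P₂V₂)/(γ−1) = (5926 − 3992)/0.4 = 4835 J.
After step 1: P = 255.9 kPa, V = 15.6 L, T = 342.9 K.
Step 2 (isothermal): W = P₁V₁ ln(V₂/V₁) = (3992) ln(26.2/15.6) = 2070 J.
W_total = 4835 + 2070 = 6905 J.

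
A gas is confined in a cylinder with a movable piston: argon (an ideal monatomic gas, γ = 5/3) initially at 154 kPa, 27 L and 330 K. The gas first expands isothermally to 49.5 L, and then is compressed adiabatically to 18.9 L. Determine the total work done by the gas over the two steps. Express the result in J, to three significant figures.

Step 1 (isothermal): W = P₁V₁ ln(V₂/V₁) = (4158) ln(49.5/27) = 2520 J.
After step 1: P = 84 kPa, V = 49.5 L, T = 330 K.
Step 2 (adiabatic): W = (P₁V₁ − P₂V₂)/(γ−1) = (4158 − 7900)/0.667 = -5614 J.
W_total = 2520 − 5614 = -3093 J.

W_total ≈ -3090 J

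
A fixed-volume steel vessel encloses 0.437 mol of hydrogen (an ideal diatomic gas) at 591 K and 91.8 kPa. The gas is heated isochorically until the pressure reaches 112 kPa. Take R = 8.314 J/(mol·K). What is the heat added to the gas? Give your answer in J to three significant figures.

Constant volume ⇒ W = 0, so Q = ΔU = nCᵥΔT with Cᵥ = 5R/2 = 20.79 J/(mol·K).
At constant V, T₂/T₁ = P₂/P₁ ⇒ ΔT = T₁(P₂/P₁ − 1) = 591·(112/91.8 − 1) = 130 K.
ΔU = (0.437)(20.79)(130) = 1181 J.

Q ≈ 1180 J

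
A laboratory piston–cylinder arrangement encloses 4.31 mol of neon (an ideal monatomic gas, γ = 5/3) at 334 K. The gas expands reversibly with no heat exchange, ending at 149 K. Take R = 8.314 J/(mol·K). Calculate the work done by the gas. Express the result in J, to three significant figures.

Adiabatic ⇒ Q = 0, so W_by = −ΔU = nCᵥ(T₁ − T₂).
Cᵥ = 3R/2 = 12.47 J/(mol·K).
W = (4.31)(12.47)(334 − 149) = 9944 J.

W ≈ 9940 J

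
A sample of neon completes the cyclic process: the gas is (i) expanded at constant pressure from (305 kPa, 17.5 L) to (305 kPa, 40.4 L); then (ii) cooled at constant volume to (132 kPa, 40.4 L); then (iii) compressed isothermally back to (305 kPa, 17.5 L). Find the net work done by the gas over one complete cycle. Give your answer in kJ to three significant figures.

Leg (i): W = PΔV = (305)(40.4 − 17.5) = 6984 J.
Leg (ii): W = 0.
Leg (iii): W = PᵢVᵢ ln(V_f/Vᵢ) = (5333) ln(17.5/40.4) = -4462 J.
W_net = 6984 − 4462 = 2523 J.

W_net ≈ 2.52 kJ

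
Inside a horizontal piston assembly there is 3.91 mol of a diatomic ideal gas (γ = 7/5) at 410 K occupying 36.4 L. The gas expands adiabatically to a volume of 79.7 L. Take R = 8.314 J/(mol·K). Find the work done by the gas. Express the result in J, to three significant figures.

Adiabatic: TV^(γ−1) = const with γ = 7/5.
T₂ = T₁ (V₁/V₂)^(γ−1) = 410 × (36.4/79.7)^0.4 = 410 × 0.7309 = 299.7 K.
W_by = nCᵥ(T₁ − T₂) = (3.91)(20.79)(410 − 299.7) = 8967 J.

W ≈ 8970 J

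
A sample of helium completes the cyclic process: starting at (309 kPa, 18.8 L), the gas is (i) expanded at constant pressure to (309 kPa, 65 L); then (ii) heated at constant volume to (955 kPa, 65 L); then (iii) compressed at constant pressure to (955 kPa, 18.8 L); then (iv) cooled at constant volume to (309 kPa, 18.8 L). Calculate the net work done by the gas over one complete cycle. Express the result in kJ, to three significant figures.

W_net ≈ -29.8 kJ

Constant-volume legs do no work.
W(i) = (309)(65 − 18.8) = 14276 J; W(iii) = (955)(18.8 − 65) = -44121 J.
W_net = 14276 − 44121 = -29845 J (the counter-clockwise enclosed area).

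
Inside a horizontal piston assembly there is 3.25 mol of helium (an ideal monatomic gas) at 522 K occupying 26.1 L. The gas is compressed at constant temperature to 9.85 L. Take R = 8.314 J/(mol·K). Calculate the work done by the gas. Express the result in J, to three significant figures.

Isothermal: W = nRT ln(V₂/V₁).
W = (3.25)(8.314)(522) × ln(9.85/26.1)
  = 14105 × -0.9745
W_by_gas = -13745 J.

W ≈ -13700 J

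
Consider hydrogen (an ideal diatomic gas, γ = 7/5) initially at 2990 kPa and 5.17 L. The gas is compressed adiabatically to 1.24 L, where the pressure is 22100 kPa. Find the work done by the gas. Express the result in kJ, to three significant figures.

Adiabatic: W = (P₁V₁ − P₂V₂)/(γ − 1) with γ = 7/5.
P₁V₁ = 15458 J, P₂V₂ = 27404 J.
W = (15458 − 27404) / 0.4 = -29864 J.

W ≈ -29.9 kJ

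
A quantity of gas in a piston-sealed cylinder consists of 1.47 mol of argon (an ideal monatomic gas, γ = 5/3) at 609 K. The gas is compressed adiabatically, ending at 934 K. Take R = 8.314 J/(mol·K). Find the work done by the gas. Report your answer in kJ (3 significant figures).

Adiabatic ⇒ Q = 0, so W_by = −ΔU = nCᵥ(T₁ − T₂).
Cᵥ = 3R/2 = 12.47 J/(mol·K).
W = (1.47)(12.47)(609 − 934) = -5958 J.

W ≈ -5.96 kJ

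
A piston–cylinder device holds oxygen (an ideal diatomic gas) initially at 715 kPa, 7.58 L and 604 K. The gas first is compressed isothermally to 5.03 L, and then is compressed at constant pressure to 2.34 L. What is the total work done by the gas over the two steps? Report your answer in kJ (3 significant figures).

Step 1 (isothermal): W = P₁V₁ ln(V₂/V₁) = (5420) ln(5.03/7.58) = -2223 J.
After step 1: P = 1077 kPa, V = 5.03 L, T = 604 K.
Step 2 (isobaric): W = PΔV = (1077 kPa)(2.34 − 5.03 L) = -2898 J.
W_total = -2223 − 2898 = -5121 J.

W_total ≈ -5.12 kJ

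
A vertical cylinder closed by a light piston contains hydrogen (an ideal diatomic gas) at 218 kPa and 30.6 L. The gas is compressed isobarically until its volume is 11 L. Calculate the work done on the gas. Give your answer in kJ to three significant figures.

Isobaric: W = P ΔV.
W = (218 kPa)(11 − 30.6 L) = (218)(-19.6) = -4273 J.
Work on gas = −W_by = 4273 J.

W ≈ 4.27 kJ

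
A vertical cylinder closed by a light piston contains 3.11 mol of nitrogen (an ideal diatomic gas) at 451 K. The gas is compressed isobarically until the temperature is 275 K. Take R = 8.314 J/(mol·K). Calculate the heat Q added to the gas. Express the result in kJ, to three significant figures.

Q ≈ -15.9 kJ

Isobaric: W = nRΔT = (3.11)(8.314)(-176) = -4551 J.
ΔU = nCᵥΔT with Cᵥ = 5R/2: ΔU = (3.11)(20.79)(-176) = -11377 J.
Q = ΔU + W = -11377 − 4551 = -15928 J.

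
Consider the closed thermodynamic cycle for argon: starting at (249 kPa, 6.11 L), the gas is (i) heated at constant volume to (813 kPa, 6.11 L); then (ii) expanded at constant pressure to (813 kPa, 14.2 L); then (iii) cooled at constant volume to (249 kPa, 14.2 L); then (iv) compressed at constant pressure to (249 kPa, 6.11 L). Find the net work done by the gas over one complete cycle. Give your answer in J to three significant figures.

Constant-volume legs do no work.
W(ii) = (813)(14.2 − 6.11) = 6577 J; W(iv) = (249)(6.11 − 14.2) = -2014 J.
W_net = 6577 − 2014 = 4563 J (the clockwise enclosed area).

W_net ≈ 4560 J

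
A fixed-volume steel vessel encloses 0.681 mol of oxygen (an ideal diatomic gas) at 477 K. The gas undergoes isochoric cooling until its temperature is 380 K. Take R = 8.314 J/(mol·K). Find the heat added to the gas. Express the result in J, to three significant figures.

Constant volume ⇒ W = 0, so Q = ΔU = nCᵥΔT with Cᵥ = 5R/2 = 20.79 J/(mol·K).
ΔU = (0.681)(20.79)(380 − 477) = -1373 J.

Q ≈ -1370 J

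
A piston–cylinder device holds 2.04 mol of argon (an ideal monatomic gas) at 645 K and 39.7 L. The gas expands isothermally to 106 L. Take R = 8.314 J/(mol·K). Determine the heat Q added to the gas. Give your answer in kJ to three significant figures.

Isothermal ⇒ ΔU = 0, so Q = W = nRT ln(V₂/V₁).
Q = (2.04)(8.314)(645) ln(106/39.7) = 10940 × 0.9821 = 10744 J.

Q ≈ 10.7 kJ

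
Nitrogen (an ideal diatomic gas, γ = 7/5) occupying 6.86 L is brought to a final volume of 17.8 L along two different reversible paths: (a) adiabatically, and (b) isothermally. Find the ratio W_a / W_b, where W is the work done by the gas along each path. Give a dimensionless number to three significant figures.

W_a / W_b ≈ 0.831

Path (a) adiabatic: W = P₁V₁(1 − (V₁/V₂)^(γ−1))/(γ−1) → W_a/(P₁V₁) = 0.7927.
Path (b) isothermal: W = P₁V₁ ln(V₂/V₁) → W_b/(P₁V₁) = 0.9535.
W_a / W_b = 0.7927 / 0.9535 = 0.8314.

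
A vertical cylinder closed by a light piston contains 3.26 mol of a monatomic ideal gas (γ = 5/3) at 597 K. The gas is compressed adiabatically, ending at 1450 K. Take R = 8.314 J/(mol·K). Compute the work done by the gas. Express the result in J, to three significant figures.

Adiabatic ⇒ Q = 0, so W_by = −ΔU = nCᵥ(T₁ − T₂).
Cᵥ = 3R/2 = 12.47 J/(mol·K).
W = (3.26)(12.47)(597 − 1450) = -34679 J.

W ≈ -34700 J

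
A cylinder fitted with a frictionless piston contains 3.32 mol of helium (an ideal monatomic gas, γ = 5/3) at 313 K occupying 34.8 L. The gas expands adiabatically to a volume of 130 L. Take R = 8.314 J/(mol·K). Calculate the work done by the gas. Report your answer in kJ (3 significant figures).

W ≈ 7.58 kJ

Adiabatic: TV^(γ−1) = const with γ = 5/3.
T₂ = T₁ (V₁/V₂)^(γ−1) = 313 × (34.8/130)^0.667 = 313 × 0.4154 = 130 K.
W_by = nCᵥ(T₁ − T₂) = (3.32)(12.47)(313 − 130) = 7577 J.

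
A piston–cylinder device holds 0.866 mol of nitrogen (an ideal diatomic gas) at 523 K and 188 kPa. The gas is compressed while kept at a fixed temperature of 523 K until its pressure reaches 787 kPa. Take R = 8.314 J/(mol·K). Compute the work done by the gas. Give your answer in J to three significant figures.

W ≈ -5390 J

Isothermal process: W = nRT ln(V₂/V₁) = nRT ln(P₁/P₂).
W = (0.866)(8.314)(523) × ln(188/787)
  = 3766 × ln(0.2389) = 3766 × -1.432
W_by_gas = -5391 J.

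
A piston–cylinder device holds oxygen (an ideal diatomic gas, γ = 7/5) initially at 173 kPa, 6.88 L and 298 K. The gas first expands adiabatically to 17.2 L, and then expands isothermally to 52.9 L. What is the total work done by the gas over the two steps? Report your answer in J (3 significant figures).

W_total ≈ 1840 J

Step 1 (adiabatic): W = (P₁V₁ − P₂V₂)/(γ−1) = (1190 − 825)/0.4 = 913.1 J.
After step 1: P = 47.97 kPa, V = 17.2 L, T = 206.6 K.
Step 2 (isothermal): W = P₁V₁ ln(V₂/V₁) = (825) ln(52.9/17.2) = 926.9 J.
W_total = 913.1 + 926.9 = 1840 J.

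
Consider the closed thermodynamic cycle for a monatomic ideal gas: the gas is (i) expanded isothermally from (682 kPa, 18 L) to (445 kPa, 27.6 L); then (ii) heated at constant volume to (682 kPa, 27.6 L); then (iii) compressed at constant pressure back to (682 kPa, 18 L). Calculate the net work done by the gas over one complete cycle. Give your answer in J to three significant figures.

Leg (i): W = PᵢVᵢ ln(V_f/Vᵢ) = (12276) ln(27.6/18) = 5247 J.
Leg (ii): W = 0.
Leg (iii): W = PΔV = (682)(18 − 27.6) = -6547 J.
W_net = 5247 − 6547 = -1300 J.

W_net ≈ -1300 J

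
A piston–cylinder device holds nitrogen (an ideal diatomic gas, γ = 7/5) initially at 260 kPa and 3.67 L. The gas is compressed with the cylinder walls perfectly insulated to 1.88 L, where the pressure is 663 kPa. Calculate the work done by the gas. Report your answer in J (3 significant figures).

Adiabatic: W = (P₁V₁ − P₂V₂)/(γ − 1) with γ = 7/5.
P₁V₁ = 954.2 J, P₂V₂ = 1246 J.
W = (954.2 − 1246) / 0.4 = -730.6 J.

W ≈ -731 J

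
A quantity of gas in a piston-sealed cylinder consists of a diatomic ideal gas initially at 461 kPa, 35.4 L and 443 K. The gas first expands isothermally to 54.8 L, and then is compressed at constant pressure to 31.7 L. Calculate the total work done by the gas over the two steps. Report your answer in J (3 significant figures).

Step 1 (isothermal): W = P₁V₁ ln(V₂/V₁) = (16319) ln(54.8/35.4) = 7131 J.
After step 1: P = 297.8 kPa, V = 54.8 L, T = 443 K.
Step 2 (isobaric): W = PΔV = (297.8 kPa)(31.7 − 54.8 L) = -6879 J.
W_total = 7131 − 6879 = 252.1 J.

W_total ≈ 252 J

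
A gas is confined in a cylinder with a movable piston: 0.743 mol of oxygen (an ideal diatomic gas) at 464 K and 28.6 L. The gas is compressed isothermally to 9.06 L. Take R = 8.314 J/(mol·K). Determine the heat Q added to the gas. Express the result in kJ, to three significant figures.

Isothermal ⇒ ΔU = 0, so Q = W = nRT ln(V₂/V₁).
Q = (0.743)(8.314)(464) ln(9.06/28.6) = 2866 × -1.15 = -3295 J.

Q ≈ -3.29 kJ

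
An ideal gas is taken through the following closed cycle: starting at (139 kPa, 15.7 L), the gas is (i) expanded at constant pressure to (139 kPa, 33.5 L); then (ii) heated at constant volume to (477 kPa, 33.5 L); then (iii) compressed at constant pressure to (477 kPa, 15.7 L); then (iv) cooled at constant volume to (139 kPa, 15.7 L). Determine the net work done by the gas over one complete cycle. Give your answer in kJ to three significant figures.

W_net ≈ -6.02 kJ

Constant-volume legs do no work.
W(i) = (139)(33.5 − 15.7) = 2474 J; W(iii) = (477)(15.7 − 33.5) = -8491 J.
W_net = 2474 − 8491 = -6016 J (the counter-clockwise enclosed area).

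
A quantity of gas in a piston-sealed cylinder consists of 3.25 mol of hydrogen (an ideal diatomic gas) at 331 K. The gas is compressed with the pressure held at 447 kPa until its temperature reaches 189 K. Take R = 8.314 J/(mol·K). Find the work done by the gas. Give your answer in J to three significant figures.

W ≈ -3840 J

Isobaric: W = P ΔV = nR ΔT.
W = (3.25)(8.314)(189 − 331) = -3837 J.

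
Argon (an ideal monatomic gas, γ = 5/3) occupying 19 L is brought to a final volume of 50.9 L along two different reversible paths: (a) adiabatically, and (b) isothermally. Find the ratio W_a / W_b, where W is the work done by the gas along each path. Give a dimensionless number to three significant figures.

Path (a) adiabatic: W = P₁V₁(1 − (V₁/V₂)^(γ−1))/(γ−1) → W_a/(P₁V₁) = 0.7224.
Path (b) isothermal: W = P₁V₁ ln(V₂/V₁) → W_b/(P₁V₁) = 0.9854.
W_a / W_b = 0.7224 / 0.9854 = 0.733.

W_a / W_b ≈ 0.733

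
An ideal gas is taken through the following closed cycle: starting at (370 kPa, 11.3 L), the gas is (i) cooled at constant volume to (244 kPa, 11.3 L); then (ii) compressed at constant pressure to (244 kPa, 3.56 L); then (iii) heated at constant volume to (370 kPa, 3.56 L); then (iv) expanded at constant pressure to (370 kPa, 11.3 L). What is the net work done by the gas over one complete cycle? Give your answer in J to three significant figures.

W_net ≈ 975 J

Constant-volume legs do no work.
W(ii) = (244)(3.56 − 11.3) = -1889 J; W(iv) = (370)(11.3 − 3.56) = 2864 J.
W_net = -1889 + 2864 = 975.2 J (the clockwise enclosed area).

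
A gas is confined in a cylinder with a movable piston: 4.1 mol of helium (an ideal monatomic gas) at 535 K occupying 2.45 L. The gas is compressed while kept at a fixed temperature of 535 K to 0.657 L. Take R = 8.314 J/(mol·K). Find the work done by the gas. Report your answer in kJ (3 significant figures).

Isothermal: W = nRT ln(V₂/V₁).
W = (4.1)(8.314)(535) × ln(0.657/2.45)
  = 18237 × -1.316
W_by_gas = -24002 J.

W ≈ -24.0 kJ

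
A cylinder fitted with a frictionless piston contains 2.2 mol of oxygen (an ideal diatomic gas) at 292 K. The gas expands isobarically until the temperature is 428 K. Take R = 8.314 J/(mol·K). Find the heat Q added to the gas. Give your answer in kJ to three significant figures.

Isobaric: W = nRΔT = (2.2)(8.314)(136) = 2488 J.
ΔU = nCᵥΔT with Cᵥ = 5R/2: ΔU = (2.2)(20.79)(136) = 6219 J.
Q = ΔU + W = 6219 + 2488 = 8706 J.

Q ≈ 8.71 kJ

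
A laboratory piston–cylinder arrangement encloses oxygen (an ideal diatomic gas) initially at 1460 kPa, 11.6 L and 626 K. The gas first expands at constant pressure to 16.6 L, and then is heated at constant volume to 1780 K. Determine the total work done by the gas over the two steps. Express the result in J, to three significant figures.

Step 1 (isobaric): W = PΔV = (1460 kPa)(16.6 − 11.6 L) = 7300 J.
Step 2 (isochoric): W = 0 (constant volume).
W_total = 7300 + 0 = 7300 J.

W_total ≈ 7300 J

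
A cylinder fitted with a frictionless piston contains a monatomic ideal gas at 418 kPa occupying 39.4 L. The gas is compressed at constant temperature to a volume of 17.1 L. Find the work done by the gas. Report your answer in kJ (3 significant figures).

Isothermal: W = nRT ln(V₂/V₁) = P₁V₁ ln(V₂/V₁).
P₁V₁ = (418 kPa)(39.4 L) = 16469 J.
W = 16469 × ln(17.1/39.4) = 16469 × -0.8347
W_by_gas = -13747 J.

W ≈ -13.7 kJ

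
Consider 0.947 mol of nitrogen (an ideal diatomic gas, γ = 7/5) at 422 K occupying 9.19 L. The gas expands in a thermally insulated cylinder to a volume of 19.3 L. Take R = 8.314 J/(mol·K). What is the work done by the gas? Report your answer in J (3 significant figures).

W ≈ 2130 J

Adiabatic: TV^(γ−1) = const with γ = 7/5.
T₂ = T₁ (V₁/V₂)^(γ−1) = 422 × (9.19/19.3)^0.4 = 422 × 0.7432 = 313.6 K.
W_by = nCᵥ(T₁ − T₂) = (0.947)(20.79)(422 − 313.6) = 2133 J.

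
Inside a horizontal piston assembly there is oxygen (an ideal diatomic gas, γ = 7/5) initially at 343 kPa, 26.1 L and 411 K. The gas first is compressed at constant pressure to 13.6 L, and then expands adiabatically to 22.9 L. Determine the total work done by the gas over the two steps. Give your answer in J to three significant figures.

Step 1 (isobaric): W = PΔV = (343 kPa)(13.6 − 26.1 L) = -4288 J.
After step 1: P = 343 kPa, V = 13.6 L, T = 214.2 K.
Step 2 (adiabatic): W = (P₁V₁ − P₂V₂)/(γ−1) = (4665 − 3787)/0.4 = 2194 J.
W_total = -4288 + 2194 = -2093 J.

W_total ≈ -2090 J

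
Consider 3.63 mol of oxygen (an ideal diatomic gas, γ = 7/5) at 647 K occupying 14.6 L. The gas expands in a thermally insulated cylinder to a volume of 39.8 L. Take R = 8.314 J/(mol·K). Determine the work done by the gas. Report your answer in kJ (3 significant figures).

Adiabatic: TV^(γ−1) = const with γ = 7/5.
T₂ = T₁ (V₁/V₂)^(γ−1) = 647 × (14.6/39.8)^0.4 = 647 × 0.6696 = 433.2 K.
W_by = nCᵥ(T₁ − T₂) = (3.63)(20.79)(647 − 433.2) = 16131 J.

W ≈ 16.1 kJ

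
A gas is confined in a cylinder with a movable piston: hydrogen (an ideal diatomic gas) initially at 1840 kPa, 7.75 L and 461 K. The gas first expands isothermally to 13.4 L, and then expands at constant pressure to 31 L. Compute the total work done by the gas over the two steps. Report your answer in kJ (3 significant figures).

Step 1 (isothermal): W = P₁V₁ ln(V₂/V₁) = (14260) ln(13.4/7.75) = 7808 J.
After step 1: P = 1064 kPa, V = 13.4 L, T = 461 K.
Step 2 (isobaric): W = PΔV = (1064 kPa)(31 − 13.4 L) = 18730 J.
W_total = 7808 + 18730 = 26538 J.

W_total ≈ 26.5 kJ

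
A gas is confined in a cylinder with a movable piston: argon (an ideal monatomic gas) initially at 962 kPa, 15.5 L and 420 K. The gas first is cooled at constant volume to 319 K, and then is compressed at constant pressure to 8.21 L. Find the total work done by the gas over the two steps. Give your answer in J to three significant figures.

Step 1 (isochoric): W = 0 (constant volume).
After step 1: P = 730.7 kPa (V unchanged).
Step 2 (isobaric): W = PΔV = (730.7 kPa)(8.21 − 15.5 L) = -5327 J.
W_total = 0 − 5327 = -5327 J.

W_total ≈ -5330 J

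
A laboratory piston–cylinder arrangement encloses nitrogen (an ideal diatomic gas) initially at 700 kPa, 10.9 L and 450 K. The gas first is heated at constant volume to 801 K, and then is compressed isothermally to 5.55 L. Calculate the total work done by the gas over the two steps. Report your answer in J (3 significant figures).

Step 1 (isochoric): W = 0 (constant volume).
After step 1: P = 1246 kPa (V unchanged).
Step 2 (isothermal): W = P₁V₁ ln(V₂/V₁) = (13581) ln(5.55/10.9) = -9167 J.
W_total = 0 − 9167 = -9167 J.

W_total ≈ -9170 J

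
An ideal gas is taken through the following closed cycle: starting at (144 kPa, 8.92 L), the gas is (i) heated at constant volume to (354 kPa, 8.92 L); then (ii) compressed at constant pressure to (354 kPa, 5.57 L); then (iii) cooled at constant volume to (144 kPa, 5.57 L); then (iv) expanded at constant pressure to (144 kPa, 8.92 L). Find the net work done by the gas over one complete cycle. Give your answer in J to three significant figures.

W_net ≈ -703 J

Constant-volume legs do no work.
W(ii) = (354)(5.57 − 8.92) = -1186 J; W(iv) = (144)(8.92 − 5.57) = 482.4 J.
W_net = -1186 + 482.4 = -703.5 J (the counter-clockwise enclosed area).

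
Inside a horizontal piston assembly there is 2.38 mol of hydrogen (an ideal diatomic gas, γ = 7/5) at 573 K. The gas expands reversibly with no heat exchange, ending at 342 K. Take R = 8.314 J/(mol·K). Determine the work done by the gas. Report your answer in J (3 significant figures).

W ≈ 11400 J

Adiabatic ⇒ Q = 0, so W_by = −ΔU = nCᵥ(T₁ − T₂).
Cᵥ = 5R/2 = 20.79 J/(mol·K).
W = (2.38)(20.79)(573 − 342) = 11427 J.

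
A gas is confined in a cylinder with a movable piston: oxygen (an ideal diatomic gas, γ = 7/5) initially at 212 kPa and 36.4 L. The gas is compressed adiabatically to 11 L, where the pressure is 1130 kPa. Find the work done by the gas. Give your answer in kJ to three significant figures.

Adiabatic: W = (P₁V₁ − P₂V₂)/(γ − 1) with γ = 7/5.
P₁V₁ = 7717 J, P₂V₂ = 12430 J.
W = (7717 − 12430) / 0.4 = -11783 J.

W ≈ -11.8 kJ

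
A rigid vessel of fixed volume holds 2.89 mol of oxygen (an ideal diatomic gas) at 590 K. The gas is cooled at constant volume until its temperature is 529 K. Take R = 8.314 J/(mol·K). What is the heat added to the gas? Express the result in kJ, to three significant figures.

Constant volume ⇒ W = 0, so Q = ΔU = nCᵥΔT with Cᵥ = 5R/2 = 20.79 J/(mol·K).
ΔU = (2.89)(20.79)(529 − 590) = -3664 J.

Q ≈ -3.66 kJ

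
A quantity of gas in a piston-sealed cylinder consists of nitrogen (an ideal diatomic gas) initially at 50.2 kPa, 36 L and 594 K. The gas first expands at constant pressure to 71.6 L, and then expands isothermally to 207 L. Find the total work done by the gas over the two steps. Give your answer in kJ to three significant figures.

Step 1 (isobaric): W = PΔV = (50.2 kPa)(71.6 − 36 L) = 1787 J.
After step 1: P = 50.2 kPa, V = 71.6 L, T = 1181 K.
Step 2 (isothermal): W = P₁V₁ ln(V₂/V₁) = (3594) ln(207/71.6) = 3816 J.
W_total = 1787 + 3816 = 5603 J.

W_total ≈ 5.60 kJ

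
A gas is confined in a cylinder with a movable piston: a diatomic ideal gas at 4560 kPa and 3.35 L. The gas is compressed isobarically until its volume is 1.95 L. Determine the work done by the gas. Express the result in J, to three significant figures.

Isobaric: W = P ΔV.
W = (4560 kPa)(1.95 − 3.35 L) = (4560)(-1.4) = -6384 J.

W ≈ -6380 J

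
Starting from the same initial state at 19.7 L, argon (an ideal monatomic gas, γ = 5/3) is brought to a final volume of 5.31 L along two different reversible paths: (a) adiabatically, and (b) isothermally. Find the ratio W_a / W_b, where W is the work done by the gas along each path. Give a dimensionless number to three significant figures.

Path (a) adiabatic: W = P₁V₁(1 − (V₁/V₂)^(γ−1))/(γ−1) → W_a/(P₁V₁) = -2.095.
Path (b) isothermal: W = P₁V₁ ln(V₂/V₁) → W_b/(P₁V₁) = -1.311.
W_a / W_b = -2.095 / -1.311 = 1.598.

W_a / W_b ≈ 1.60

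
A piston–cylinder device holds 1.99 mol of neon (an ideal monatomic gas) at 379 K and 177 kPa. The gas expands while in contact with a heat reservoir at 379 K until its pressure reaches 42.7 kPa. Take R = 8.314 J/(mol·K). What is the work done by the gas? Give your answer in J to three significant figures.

W ≈ 8920 J

Isothermal process: W = nRT ln(V₂/V₁) = nRT ln(P₁/P₂).
W = (1.99)(8.314)(379) × ln(177/42.7)
  = 6271 × ln(4.145) = 6271 × 1.422
W_by_gas = 8916 J.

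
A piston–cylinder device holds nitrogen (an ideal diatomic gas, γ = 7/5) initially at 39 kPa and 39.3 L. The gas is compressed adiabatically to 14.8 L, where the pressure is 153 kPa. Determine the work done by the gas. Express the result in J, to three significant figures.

Adiabatic: W = (P₁V₁ − P₂V₂)/(γ − 1) with γ = 7/5.
P₁V₁ = 1533 J, P₂V₂ = 2264 J.
W = (1533 − 2264) / 0.4 = -1829 J.

W ≈ -1830 J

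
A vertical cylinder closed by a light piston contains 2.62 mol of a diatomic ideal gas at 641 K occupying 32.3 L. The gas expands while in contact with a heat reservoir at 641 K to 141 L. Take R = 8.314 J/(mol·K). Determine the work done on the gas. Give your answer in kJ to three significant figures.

Isothermal: W = nRT ln(V₂/V₁).
W = (2.62)(8.314)(641) × ln(141/32.3)
  = 13963 × 1.474
W_by_gas = 20577 J; work on gas = −W_by = -20577 J.

W ≈ -20.6 kJ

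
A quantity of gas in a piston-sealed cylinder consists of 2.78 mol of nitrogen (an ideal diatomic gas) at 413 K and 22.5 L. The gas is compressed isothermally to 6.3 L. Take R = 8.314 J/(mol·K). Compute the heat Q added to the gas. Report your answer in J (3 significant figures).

Q ≈ -12200 J

Isothermal ⇒ ΔU = 0, so Q = W = nRT ln(V₂/V₁).
Q = (2.78)(8.314)(413) ln(6.3/22.5) = 9546 × -1.273 = -12151 J.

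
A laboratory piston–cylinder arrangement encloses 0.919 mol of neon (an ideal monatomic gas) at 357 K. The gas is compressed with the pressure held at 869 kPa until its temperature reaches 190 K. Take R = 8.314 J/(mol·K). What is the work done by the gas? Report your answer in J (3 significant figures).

Isobaric: W = P ΔV = nR ΔT.
W = (0.919)(8.314)(190 − 357) = -1276 J.

W ≈ -1280 J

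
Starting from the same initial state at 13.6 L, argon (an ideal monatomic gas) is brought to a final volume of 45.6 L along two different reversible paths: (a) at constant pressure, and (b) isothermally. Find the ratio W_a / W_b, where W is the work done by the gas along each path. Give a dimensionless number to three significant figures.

Path (a) isobaric: W = P₁(V₂ − V₁) → W_a/(P₁V₁) = 2.353.
Path (b) isothermal: W = P₁V₁ ln(V₂/V₁) → W_b/(P₁V₁) = 1.21.
W_a / W_b = 2.353 / 1.21 = 1.945.

W_a / W_b ≈ 1.94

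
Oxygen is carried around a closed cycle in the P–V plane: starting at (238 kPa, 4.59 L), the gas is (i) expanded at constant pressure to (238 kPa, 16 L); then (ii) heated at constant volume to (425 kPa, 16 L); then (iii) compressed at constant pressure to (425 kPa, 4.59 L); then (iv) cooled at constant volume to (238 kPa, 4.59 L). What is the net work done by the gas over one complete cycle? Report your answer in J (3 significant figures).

Constant-volume legs do no work.
W(i) = (238)(16 − 4.59) = 2716 J; W(iii) = (425)(4.59 − 16) = -4849 J.
W_net = 2716 − 4849 = -2134 J (the counter-clockwise enclosed area).

W_net ≈ -2130 J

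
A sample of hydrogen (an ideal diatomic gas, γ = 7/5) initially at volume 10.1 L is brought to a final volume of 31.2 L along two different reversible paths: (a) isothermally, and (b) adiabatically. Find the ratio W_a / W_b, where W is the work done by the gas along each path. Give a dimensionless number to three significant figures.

Path (a) isothermal: W = P₁V₁ ln(V₂/V₁) → W_a/(P₁V₁) = 1.128.
Path (b) adiabatic: W = P₁V₁(1 − (V₁/V₂)^(γ−1))/(γ−1) → W_b/(P₁V₁) = 0.9078.
W_a / W_b = 1.128 / 0.9078 = 1.242.

W_a / W_b ≈ 1.24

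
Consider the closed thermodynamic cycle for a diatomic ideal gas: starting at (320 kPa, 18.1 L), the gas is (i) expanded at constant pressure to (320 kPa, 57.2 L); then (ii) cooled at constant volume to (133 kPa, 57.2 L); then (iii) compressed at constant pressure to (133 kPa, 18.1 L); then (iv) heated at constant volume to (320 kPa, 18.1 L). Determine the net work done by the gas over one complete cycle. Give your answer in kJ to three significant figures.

W_net ≈ 7.31 kJ

Constant-volume legs do no work.
W(i) = (320)(57.2 − 18.1) = 12512 J; W(iii) = (133)(18.1 − 57.2) = -5200 J.
W_net = 12512 − 5200 = 7312 J (the clockwise enclosed area).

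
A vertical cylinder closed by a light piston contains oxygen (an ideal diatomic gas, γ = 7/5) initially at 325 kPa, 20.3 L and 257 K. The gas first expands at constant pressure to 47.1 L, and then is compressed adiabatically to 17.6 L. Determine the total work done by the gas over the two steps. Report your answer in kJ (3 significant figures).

Step 1 (isobaric): W = PΔV = (325 kPa)(47.1 − 20.3 L) = 8710 J.
After step 1: P = 325 kPa, V = 47.1 L, T = 596.3 K.
Step 2 (adiabatic): W = (P₁V₁ − P₂V₂)/(γ−1) = (15308 − 22694)/0.4 = -18466 J.
W_total = 8710 − 18466 = -9756 J.

W_total ≈ -9.76 kJ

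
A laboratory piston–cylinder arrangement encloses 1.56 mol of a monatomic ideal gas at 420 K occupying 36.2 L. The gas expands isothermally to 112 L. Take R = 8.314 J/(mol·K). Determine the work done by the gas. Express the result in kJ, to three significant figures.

Isothermal: W = nRT ln(V₂/V₁).
W = (1.56)(8.314)(420) × ln(112/36.2)
  = 5447 × 1.129
W_by_gas = 6152 J.

W ≈ 6.15 kJ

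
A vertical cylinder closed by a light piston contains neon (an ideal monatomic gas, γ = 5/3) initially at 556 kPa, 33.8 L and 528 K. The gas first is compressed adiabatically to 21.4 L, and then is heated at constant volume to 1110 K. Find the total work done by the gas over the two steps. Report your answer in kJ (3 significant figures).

W_total ≈ -10.0 kJ

Step 1 (adiabatic): W = (P₁V₁ − P₂V₂)/(γ−1) = (18793 − 25487)/0.667 = -10042 J.
Step 2 (isochoric): W = 0 (constant volume).
W_total = -10042 + 0 = -10042 J.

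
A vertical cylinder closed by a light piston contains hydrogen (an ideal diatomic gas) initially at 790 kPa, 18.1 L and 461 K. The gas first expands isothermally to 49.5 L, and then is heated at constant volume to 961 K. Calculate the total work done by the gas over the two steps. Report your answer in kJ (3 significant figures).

W_total ≈ 14.4 kJ

Step 1 (isothermal): W = P₁V₁ ln(V₂/V₁) = (14299) ln(49.5/18.1) = 14386 J.
Step 2 (isochoric): W = 0 (constant volume).
W_total = 14386 + 0 = 14386 J.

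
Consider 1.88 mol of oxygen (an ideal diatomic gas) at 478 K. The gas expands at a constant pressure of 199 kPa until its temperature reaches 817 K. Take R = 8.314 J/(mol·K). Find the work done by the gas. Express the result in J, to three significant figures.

W ≈ 5300 J

Isobaric: W = P ΔV = nR ΔT.
W = (1.88)(8.314)(817 − 478) = 5299 J.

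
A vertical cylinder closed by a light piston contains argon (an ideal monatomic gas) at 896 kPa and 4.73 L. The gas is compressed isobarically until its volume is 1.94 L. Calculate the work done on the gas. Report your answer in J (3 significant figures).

W ≈ 2500 J

Isobaric: W = P ΔV.
W = (896 kPa)(1.94 − 4.73 L) = (896)(-2.79) = -2500 J.
Work on gas = −W_by = 2500 J.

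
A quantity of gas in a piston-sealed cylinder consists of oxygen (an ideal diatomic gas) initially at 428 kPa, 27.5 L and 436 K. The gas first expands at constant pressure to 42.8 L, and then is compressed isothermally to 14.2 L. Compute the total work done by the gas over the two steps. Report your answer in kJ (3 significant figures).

Step 1 (isobaric): W = PΔV = (428 kPa)(42.8 − 27.5 L) = 6548 J.
After step 1: P = 428 kPa, V = 42.8 L, T = 678.6 K.
Step 2 (isothermal): W = P₁V₁ ln(V₂/V₁) = (18318) ln(14.2/42.8) = -20211 J.
W_total = 6548 − 20211 = -13662 J.

W_total ≈ -13.7 kJ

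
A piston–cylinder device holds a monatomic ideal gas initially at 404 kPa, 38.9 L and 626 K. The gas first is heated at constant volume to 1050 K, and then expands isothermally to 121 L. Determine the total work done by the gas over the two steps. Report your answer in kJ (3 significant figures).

W_total ≈ 29.9 kJ

Step 1 (isochoric): W = 0 (constant volume).
After step 1: P = 677.6 kPa (V unchanged).
Step 2 (isothermal): W = P₁V₁ ln(V₂/V₁) = (26360) ln(121/38.9) = 29913 J.
W_total = 0 + 29913 = 29913 J.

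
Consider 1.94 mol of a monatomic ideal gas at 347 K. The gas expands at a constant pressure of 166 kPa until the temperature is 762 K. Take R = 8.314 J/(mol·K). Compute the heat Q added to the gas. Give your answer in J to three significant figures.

Q ≈ 16700 J

Isobaric: W = nRΔT = (1.94)(8.314)(415) = 6694 J.
ΔU = nCᵥΔT with Cᵥ = 3R/2: ΔU = (1.94)(12.47)(415) = 10040 J.
Q = ΔU + W = 10040 + 6694 = 16734 J.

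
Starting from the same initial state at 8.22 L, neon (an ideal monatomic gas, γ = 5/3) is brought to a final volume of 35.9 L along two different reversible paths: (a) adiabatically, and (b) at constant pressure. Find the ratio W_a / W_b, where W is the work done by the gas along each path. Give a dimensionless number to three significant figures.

W_a / W_b ≈ 0.279

Path (a) adiabatic: W = P₁V₁(1 − (V₁/V₂)^(γ−1))/(γ−1) → W_a/(P₁V₁) = 0.9386.
Path (b) isobaric: W = P₁(V₂ − V₁) → W_b/(P₁V₁) = 3.367.
W_a / W_b = 0.9386 / 3.367 = 0.2787.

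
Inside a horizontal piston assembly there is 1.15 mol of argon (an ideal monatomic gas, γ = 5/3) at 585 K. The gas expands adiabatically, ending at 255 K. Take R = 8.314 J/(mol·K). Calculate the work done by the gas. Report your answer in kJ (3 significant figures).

Adiabatic ⇒ Q = 0, so W_by = −ΔU = nCᵥ(T₁ − T₂).
Cᵥ = 3R/2 = 12.47 J/(mol·K).
W = (1.15)(12.47)(585 − 255) = 4733 J.

W ≈ 4.73 kJ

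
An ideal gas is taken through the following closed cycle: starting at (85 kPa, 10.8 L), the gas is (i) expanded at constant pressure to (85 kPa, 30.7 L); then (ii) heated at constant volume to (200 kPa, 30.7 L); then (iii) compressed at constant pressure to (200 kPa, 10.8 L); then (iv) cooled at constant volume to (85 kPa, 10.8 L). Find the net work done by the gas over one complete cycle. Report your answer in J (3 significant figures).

W_net ≈ -2290 J

Constant-volume legs do no work.
W(i) = (85)(30.7 − 10.8) = 1691 J; W(iii) = (200)(10.8 − 30.7) = -3980 J.
W_net = 1691 − 3980 = -2288 J (the counter-clockwise enclosed area).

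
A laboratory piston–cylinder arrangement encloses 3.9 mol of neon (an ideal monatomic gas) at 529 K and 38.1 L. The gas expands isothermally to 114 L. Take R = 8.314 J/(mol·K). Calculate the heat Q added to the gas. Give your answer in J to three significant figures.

Q ≈ 18800 J

Isothermal ⇒ ΔU = 0, so Q = W = nRT ln(V₂/V₁).
Q = (3.9)(8.314)(529) ln(114/38.1) = 17153 × 1.096 = 18799 J.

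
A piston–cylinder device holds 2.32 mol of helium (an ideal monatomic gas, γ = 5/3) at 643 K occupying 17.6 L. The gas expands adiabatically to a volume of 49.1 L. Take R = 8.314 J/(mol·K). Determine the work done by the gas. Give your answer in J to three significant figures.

Adiabatic: TV^(γ−1) = const with γ = 5/3.
T₂ = T₁ (V₁/V₂)^(γ−1) = 643 × (17.6/49.1)^0.667 = 643 × 0.5046 = 324.5 K.
W_by = nCᵥ(T₁ − T₂) = (2.32)(12.47)(643 − 324.5) = 9216 J.

W ≈ 9220 J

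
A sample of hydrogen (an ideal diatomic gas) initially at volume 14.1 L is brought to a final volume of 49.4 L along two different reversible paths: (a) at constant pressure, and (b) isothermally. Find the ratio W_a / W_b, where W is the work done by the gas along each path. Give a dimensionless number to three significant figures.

Path (a) isobaric: W = P₁(V₂ − V₁) → W_a/(P₁V₁) = 2.504.
Path (b) isothermal: W = P₁V₁ ln(V₂/V₁) → W_b/(P₁V₁) = 1.254.
W_a / W_b = 2.504 / 1.254 = 1.997.

W_a / W_b ≈ 2.00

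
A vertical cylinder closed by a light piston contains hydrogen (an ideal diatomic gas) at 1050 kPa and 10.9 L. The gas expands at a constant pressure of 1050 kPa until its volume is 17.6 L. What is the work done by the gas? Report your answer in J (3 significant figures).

Isobaric: W = P ΔV.
W = (1050 kPa)(17.6 − 10.9 L) = (1050)(6.7) = 7035 J.

W ≈ 7040 J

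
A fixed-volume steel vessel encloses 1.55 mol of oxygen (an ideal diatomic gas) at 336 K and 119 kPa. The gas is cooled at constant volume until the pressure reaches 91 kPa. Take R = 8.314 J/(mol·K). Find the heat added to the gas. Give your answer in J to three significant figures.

Constant volume ⇒ W = 0, so Q = ΔU = nCᵥΔT with Cᵥ = 5R/2 = 20.79 J/(mol·K).
At constant V, T₂/T₁ = P₂/P₁ ⇒ ΔT = T₁(P₂/P₁ − 1) = 336·(91/119 − 1) = -79.06 K.
ΔU = (1.55)(20.79)(-79.06) = -2547 J.

Q ≈ -2550 J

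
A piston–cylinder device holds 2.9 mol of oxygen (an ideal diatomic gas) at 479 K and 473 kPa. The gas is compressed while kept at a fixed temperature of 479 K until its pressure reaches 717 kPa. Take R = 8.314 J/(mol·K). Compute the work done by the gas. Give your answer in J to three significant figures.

Isothermal process: W = nRT ln(V₂/V₁) = nRT ln(P₁/P₂).
W = (2.9)(8.314)(479) × ln(473/717)
  = 11549 × ln(0.6597) = 11549 × -0.416
W_by_gas = -4804 J.

W ≈ -4800 J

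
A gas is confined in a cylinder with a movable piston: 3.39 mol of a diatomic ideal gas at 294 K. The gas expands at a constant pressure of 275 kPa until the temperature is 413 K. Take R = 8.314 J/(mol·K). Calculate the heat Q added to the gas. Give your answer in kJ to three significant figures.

Q ≈ 11.7 kJ

Isobaric: W = nRΔT = (3.39)(8.314)(119) = 3354 J.
ΔU = nCᵥΔT with Cᵥ = 5R/2: ΔU = (3.39)(20.79)(119) = 8385 J.
Q = ΔU + W = 8385 + 3354 = 11739 J.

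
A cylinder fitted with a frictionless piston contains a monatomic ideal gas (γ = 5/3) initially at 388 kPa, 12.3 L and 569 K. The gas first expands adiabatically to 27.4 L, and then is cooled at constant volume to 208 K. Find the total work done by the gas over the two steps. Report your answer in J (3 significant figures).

Step 1 (adiabatic): W = (P₁V₁ − P₂V₂)/(γ−1) = (4772 − 2798)/0.667 = 2962 J.
Step 2 (isochoric): W = 0 (constant volume).
W_total = 2962 + 0 = 2962 J.

W_total ≈ 2960 J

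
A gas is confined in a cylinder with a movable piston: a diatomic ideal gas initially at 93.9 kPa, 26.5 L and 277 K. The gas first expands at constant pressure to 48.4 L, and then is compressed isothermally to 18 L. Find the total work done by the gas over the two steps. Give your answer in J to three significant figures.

W_total ≈ -2440 J

Step 1 (isobaric): W = PΔV = (93.9 kPa)(48.4 − 26.5 L) = 2056 J.
After step 1: P = 93.9 kPa, V = 48.4 L, T = 505.9 K.
Step 2 (isothermal): W = P₁V₁ ln(V₂/V₁) = (4545) ln(18/48.4) = -4495 J.
W_total = 2056 − 4495 = -2439 J.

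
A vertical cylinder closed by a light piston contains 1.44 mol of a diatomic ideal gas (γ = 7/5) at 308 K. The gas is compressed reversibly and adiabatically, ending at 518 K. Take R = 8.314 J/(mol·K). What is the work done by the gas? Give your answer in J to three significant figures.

Adiabatic ⇒ Q = 0, so W_by = −ΔU = nCᵥ(T₁ − T₂).
Cᵥ = 5R/2 = 20.79 J/(mol·K).
W = (1.44)(20.79)(308 − 518) = -6285 J.

W ≈ -6290 J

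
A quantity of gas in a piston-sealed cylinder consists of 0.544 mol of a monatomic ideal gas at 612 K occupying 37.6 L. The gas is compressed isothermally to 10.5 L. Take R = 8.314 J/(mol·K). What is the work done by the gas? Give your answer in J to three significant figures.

Isothermal: W = nRT ln(V₂/V₁).
W = (0.544)(8.314)(612) × ln(10.5/37.6)
  = 2768 × -1.276
W_by_gas = -3531 J.

W ≈ -3530 J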